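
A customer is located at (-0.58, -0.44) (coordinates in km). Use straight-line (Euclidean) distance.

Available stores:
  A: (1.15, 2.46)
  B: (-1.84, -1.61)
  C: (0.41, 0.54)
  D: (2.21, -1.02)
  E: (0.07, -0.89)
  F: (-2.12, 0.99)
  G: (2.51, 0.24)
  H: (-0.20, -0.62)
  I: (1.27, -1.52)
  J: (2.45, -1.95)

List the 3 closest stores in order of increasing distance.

Distances from (-0.58, -0.44):
A: √((1.73)² + (2.90)²) = √(2.9929 + 8.4100) = 3.38 km
B: √((-1.26)² + (-1.17)²) = √(1.5876 + 1.3689) = 1.72 km
C: √((0.99)² + (0.98)²) = √(0.9801 + 0.9604) = 1.39 km
D: √((2.79)² + (-0.58)²) = √(7.7841 + 0.3364) = 2.85 km
E: √((0.65)² + (-0.45)²) = √(0.4225 + 0.2025) = 0.79 km
F: √((-1.54)² + (1.43)²) = √(2.3716 + 2.0449) = 2.10 km
G: √((3.09)² + (0.68)²) = √(9.5481 + 0.4624) = 3.16 km
H: √((0.38)² + (-0.18)²) = √(0.1444 + 0.0324) = 0.42 km
I: √((1.85)² + (-1.08)²) = √(3.4225 + 1.1664) = 2.14 km
J: √((3.03)² + (-1.51)²) = √(9.1809 + 2.2801) = 3.39 km
Sorted: H (0.42 km) < E (0.79 km) < C (1.39 km) < B (1.72 km) < F (2.10 km) < …

H, E, C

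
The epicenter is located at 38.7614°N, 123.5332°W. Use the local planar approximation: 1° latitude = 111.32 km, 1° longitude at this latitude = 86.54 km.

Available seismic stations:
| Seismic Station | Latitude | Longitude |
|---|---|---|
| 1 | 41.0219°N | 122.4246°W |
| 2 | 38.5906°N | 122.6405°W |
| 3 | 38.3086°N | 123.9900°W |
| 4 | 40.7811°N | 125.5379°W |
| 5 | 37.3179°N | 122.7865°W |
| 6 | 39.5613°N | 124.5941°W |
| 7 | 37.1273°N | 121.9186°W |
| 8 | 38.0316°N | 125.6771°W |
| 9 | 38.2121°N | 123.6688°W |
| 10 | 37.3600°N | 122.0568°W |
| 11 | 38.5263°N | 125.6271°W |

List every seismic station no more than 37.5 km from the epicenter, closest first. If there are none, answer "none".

Distances from 38.7614°N, 123.5332°W:
1: √((2.2605·111.32)² + (1.1086·86.54)²) = √(63322.115862 + 9204.146662) = 269.3070 km
2: √((-0.1708·111.32)² + (0.8927·86.54)²) = √(361.511509 + 5968.220379) = 79.5596 km
3: √((-0.4528·111.32)² + (-0.4568·86.54)²) = √(2540.734189 + 1562.737278) = 64.0583 km
4: √((2.0197·111.32)² + (-2.0047·86.54)²) = √(50549.879688 + 30097.648262) = 283.9851 km
5: √((-1.4435·111.32)² + (0.7467·86.54)²) = √(25821.411080 + 4175.669183) = 173.1967 km
6: √((0.7999·111.32)² + (-1.0609·86.54)²) = √(7928.988517 + 8429.128615) = 127.8989 km
7: √((-1.6341·111.32)² + (1.6146·86.54)²) = √(33090.524830 + 19523.769785) = 229.3781 km
8: √((-0.7298·111.32)² + (-2.1439·86.54)²) = √(6600.154675 + 34422.533422) = 202.5406 km
9: √((-0.5493·111.32)² + (-0.1356·86.54)²) = √(3739.087199 + 137.706094) = 62.2639 km
10: √((-1.4014·111.32)² + (1.4764·86.54)²) = √(24337.200591 + 16324.573920) = 201.6476 km
11: √((-0.2351·111.32)² + (-2.0939·86.54)²) = √(684.938619 + 32835.652852) = 183.0863 km
Threshold 37.5 km: none within range.

none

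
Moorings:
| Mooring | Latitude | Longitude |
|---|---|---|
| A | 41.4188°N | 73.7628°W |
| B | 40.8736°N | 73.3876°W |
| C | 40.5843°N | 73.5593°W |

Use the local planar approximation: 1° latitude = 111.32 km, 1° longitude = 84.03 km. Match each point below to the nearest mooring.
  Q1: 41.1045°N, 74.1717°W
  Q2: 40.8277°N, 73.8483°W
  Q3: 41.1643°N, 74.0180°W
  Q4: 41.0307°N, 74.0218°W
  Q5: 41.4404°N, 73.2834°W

Q1 at 41.1045°N, 74.1717°W:
  A: √((0.3143·111.32)² + (0.4089·84.03)²) = √(1224.151467 + 1180.600460) = 49.0383 km
  B: √((-0.2309·111.32)² + (0.7841·84.03)²) = √(660.684718 + 4341.218397) = 70.7241 km
  C: √((-0.5202·111.32)² + (0.6124·84.03)²) = √(3353.413366 + 2648.128718) = 77.4696 km
  → nearest: A (49.0383 km)
Q2 at 40.8277°N, 73.8483°W:
  A: √((0.5911·111.32)² + (0.0855·84.03)²) = √(4329.804765 + 51.617974) = 66.1923 km
  B: √((0.0459·111.32)² + (0.4607·84.03)²) = √(26.107890 + 1498.667025) = 39.0484 km
  C: √((-0.2434·111.32)² + (0.2890·84.03)²) = √(734.154632 + 589.745197) = 36.3854 km
  → nearest: C (36.3854 km)
Q3 at 41.1643°N, 74.0180°W:
  A: √((0.2545·111.32)² + (0.2552·84.03)²) = √(802.642161 + 459.864693) = 35.5318 km
  B: √((-0.2907·111.32)² + (0.6304·84.03)²) = √(1047.216458 + 2806.087028) = 62.0750 km
  C: √((-0.5800·111.32)² + (0.4587·84.03)²) = √(4168.716703 + 1485.683183) = 75.1957 km
  → nearest: A (35.5318 km)
Q4 at 41.0307°N, 74.0218°W:
  A: √((0.3881·111.32)² + (0.2590·84.03)²) = √(1866.524440 + 473.661685) = 48.3755 km
  B: √((-0.1571·111.32)² + (0.6342·84.03)²) = √(305.843155 + 2840.018718) = 56.0880 km
  C: √((-0.4464·111.32)² + (0.4625·84.03)²) = √(2469.418897 + 1510.400780) = 63.0858 km
  → nearest: A (48.3755 km)
Q5 at 41.4404°N, 73.2834°W:
  A: √((-0.0216·111.32)² + (-0.4794·84.03)²) = √(5.781678 + 1622.799206) = 40.3557 km
  B: √((-0.5668·111.32)² + (-0.1042·84.03)²) = √(3981.127426 + 76.666240) = 63.7008 km
  C: √((-0.8561·111.32)² + (-0.2759·84.03)²) = √(9082.290512 + 537.492153) = 98.0805 km
  → nearest: A (40.3557 km)

Q1→A; Q2→C; Q3→A; Q4→A; Q5→A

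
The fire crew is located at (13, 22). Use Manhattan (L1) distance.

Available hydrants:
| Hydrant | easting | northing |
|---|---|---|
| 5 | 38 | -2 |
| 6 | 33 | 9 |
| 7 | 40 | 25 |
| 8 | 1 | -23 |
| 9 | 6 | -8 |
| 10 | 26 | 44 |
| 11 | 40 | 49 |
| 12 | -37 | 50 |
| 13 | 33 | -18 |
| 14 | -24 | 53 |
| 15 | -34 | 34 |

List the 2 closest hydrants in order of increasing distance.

Distances from (13, 22):
5: 49
6: 33
7: 30
8: 57
9: 37
10: 35
11: 54
12: 78
13: 60
14: 68
15: 59
Sorted: 7 (30) < 6 (33) < 10 (35) < 9 (37) < …

7, 6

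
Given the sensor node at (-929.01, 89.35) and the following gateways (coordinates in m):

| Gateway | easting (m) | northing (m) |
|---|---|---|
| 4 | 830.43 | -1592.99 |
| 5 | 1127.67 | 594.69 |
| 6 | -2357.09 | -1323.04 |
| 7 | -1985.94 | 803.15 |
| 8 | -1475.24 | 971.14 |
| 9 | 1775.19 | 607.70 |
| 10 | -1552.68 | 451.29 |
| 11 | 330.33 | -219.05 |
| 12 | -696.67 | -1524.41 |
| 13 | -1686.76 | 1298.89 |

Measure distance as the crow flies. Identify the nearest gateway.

Distances from (-929.01, 89.35):
4: √((1759.44)² + (-1682.34)²) = √(3095629.1136 + 2830267.8756) = 2434.32 m
5: √((2056.68)² + (505.34)²) = √(4229932.6224 + 255368.5156) = 2117.85 m
6: √((-1428.08)² + (-1412.39)²) = √(2039412.4864 + 1994845.5121) = 2008.55 m
7: √((-1056.93)² + (713.80)²) = √(1117101.0249 + 509510.4400) = 1275.39 m
8: √((-546.23)² + (881.79)²) = √(298367.2129 + 777553.6041) = 1037.27 m
9: √((2704.20)² + (518.35)²) = √(7312697.6400 + 268686.7225) = 2753.43 m
10: √((-623.67)² + (361.94)²) = √(388964.2689 + 131000.5636) = 721.09 m
11: √((1259.34)² + (-308.40)²) = √(1585937.2356 + 95110.5600) = 1296.55 m
12: √((232.34)² + (-1613.76)²) = √(53981.8756 + 2604221.3376) = 1630.40 m
13: √((-757.75)² + (1209.54)²) = √(574185.0625 + 1462987.0116) = 1427.30 m
Minimum: 10 at 721.09 m.

10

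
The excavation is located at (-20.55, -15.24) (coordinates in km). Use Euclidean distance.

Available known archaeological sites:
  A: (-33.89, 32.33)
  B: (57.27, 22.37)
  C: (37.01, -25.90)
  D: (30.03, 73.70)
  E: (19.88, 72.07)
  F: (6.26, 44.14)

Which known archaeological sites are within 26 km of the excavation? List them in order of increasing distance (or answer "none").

none

Distances from (-20.55, -15.24):
A: 49.41 km
B: 86.43 km
C: 58.54 km
D: 102.32 km
E: 96.22 km
F: 65.15 km
Threshold 26 km: none within range.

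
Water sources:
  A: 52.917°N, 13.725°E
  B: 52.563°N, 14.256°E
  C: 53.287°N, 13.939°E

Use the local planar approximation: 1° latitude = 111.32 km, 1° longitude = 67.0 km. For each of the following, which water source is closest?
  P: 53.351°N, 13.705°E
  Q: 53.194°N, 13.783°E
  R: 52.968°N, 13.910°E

P→C; Q→C; R→A

P at 53.351°N, 13.705°E:
  A: 48.331 km
  B: 95.172 km
  C: 17.221 km
  → nearest: C (17.221 km)
Q at 53.194°N, 13.783°E:
  A: 31.080 km
  B: 77.061 km
  C: 14.711 km
  → nearest: C (14.711 km)
R at 52.968°N, 13.910°E:
  A: 13.633 km
  B: 50.695 km
  C: 35.564 km
  → nearest: A (13.633 km)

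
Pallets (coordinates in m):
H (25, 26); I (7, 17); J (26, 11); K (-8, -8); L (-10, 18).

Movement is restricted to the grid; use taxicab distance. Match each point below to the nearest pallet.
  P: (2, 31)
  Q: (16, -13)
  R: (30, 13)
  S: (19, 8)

P at (2, 31):
  H: 28 m
  I: 19 m
  J: 44 m
  K: 49 m
  L: 25 m
  → nearest: I (19 m)
Q at (16, -13):
  H: 48 m
  I: 39 m
  J: 34 m
  K: 29 m
  L: 57 m
  → nearest: K (29 m)
R at (30, 13):
  H: 18 m
  I: 27 m
  J: 6 m
  K: 59 m
  L: 45 m
  → nearest: J (6 m)
S at (19, 8):
  H: 24 m
  I: 21 m
  J: 10 m
  K: 43 m
  L: 39 m
  → nearest: J (10 m)

P→I; Q→K; R→J; S→J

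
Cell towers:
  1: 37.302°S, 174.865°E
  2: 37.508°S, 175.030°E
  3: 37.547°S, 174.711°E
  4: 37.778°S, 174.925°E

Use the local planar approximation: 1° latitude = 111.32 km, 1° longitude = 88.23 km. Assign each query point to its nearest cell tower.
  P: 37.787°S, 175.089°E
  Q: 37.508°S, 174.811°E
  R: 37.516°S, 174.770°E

P→4; Q→3; R→3

P at 37.787°S, 175.089°E:
  1: √((0.485·111.32)² + (-0.224·88.23)²) = √(2914.94170 + 390.59672) = 57.494 km
  2: √((0.279·111.32)² + (-0.059·88.23)²) = √(964.61676 + 27.09796) = 31.492 km
  3: √((0.240·111.32)² + (-0.378·88.23)²) = √(713.78740 + 1112.28520) = 42.733 km
  4: √((0.009·111.32)² + (-0.164·88.23)²) = √(1.00376 + 209.37280) = 14.504 km
  → nearest: 4 (14.504 km)
Q at 37.508°S, 174.811°E:
  1: √((0.206·111.32)² + (0.054·88.23)²) = √(525.87295 + 22.69970) = 23.422 km
  2: √((0.000·111.32)² + (0.219·88.23)²) = √(0.00000 + 373.35398) = 19.322 km
  3: √((-0.039·111.32)² + (-0.100·88.23)²) = √(18.84845 + 77.84533) = 9.833 km
  4: √((-0.270·111.32)² + (0.114·88.23)²) = √(903.38718 + 101.16779) = 31.695 km
  → nearest: 3 (9.833 km)
R at 37.516°S, 174.770°E:
  1: √((0.214·111.32)² + (0.095·88.23)²) = √(567.51055 + 70.25541) = 25.254 km
  2: √((0.008·111.32)² + (0.260·88.23)²) = √(0.79310 + 526.23442) = 22.957 km
  3: √((-0.031·111.32)² + (-0.059·88.23)²) = √(11.90885 + 27.09796) = 6.246 km
  4: √((-0.262·111.32)² + (0.155·88.23)²) = √(850.64622 + 187.02340) = 32.213 km
  → nearest: 3 (6.246 km)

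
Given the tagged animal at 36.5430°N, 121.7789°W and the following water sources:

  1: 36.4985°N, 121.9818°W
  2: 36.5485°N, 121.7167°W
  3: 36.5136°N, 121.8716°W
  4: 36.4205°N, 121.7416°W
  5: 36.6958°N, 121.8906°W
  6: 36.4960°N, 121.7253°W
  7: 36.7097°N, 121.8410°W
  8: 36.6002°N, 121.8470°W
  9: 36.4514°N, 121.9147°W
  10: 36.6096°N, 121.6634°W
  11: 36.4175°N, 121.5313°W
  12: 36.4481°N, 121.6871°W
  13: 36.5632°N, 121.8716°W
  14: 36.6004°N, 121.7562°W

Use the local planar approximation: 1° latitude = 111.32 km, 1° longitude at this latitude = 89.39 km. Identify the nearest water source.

Distances from 36.5430°N, 121.7789°W:
1: 18.8016 km
2: 5.5937 km
3: 8.9094 km
4: 14.0384 km
5: 19.7238 km
6: 7.0944 km
7: 19.3695 km
8: 8.8092 km
9: 15.8536 km
10: 12.7107 km
11: 26.1734 km
12: 13.3769 km
13: 8.5861 km
14: 6.7042 km
Minimum: 2 at 5.5937 km.

2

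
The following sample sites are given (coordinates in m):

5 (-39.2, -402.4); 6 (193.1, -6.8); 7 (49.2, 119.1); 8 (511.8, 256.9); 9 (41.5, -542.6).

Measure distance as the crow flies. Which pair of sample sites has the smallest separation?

Pairwise distances:
5–6: 458.8 m
5–7: 528.9 m
5–8: 859.2 m
5–9: 161.8 m
6–7: 191.2 m
6–8: 413.7 m
6–9: 556.8 m
7–8: 482.7 m
7–9: 661.7 m
8–9: 927.6 m
Closest pair: 5–9 at 161.8 m.

5 and 9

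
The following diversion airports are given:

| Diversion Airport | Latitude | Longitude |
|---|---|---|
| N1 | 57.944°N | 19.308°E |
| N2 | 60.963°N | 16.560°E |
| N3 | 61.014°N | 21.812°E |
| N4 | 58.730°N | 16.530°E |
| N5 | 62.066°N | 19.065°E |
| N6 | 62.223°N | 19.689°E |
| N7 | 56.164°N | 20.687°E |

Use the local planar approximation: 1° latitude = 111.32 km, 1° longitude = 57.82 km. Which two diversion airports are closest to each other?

N5 and N6

Pairwise distances:
N1–N2: 371.742 km
N1–N3: 371.155 km
N1–N4: 182.909 km
N1–N5: 459.076 km
N1–N6: 476.847 km
N1–N7: 213.590 km
N2–N3: 303.724 km
N2–N4: 248.584 km
N2–N5: 189.881 km
N2–N6: 228.922 km
N2–N7: 585.096 km
N3–N4: 397.389 km
N3–N5: 197.337 km
N3–N6: 182.158 km
N3–N7: 543.806 km
N4–N5: 399.243 km
N4–N6: 429.604 km
N4–N7: 373.318 km
N5–N6: 40.090 km
N5–N7: 663.670 km
N6–N7: 676.952 km
Closest pair: N5–N6 at 40.090 km.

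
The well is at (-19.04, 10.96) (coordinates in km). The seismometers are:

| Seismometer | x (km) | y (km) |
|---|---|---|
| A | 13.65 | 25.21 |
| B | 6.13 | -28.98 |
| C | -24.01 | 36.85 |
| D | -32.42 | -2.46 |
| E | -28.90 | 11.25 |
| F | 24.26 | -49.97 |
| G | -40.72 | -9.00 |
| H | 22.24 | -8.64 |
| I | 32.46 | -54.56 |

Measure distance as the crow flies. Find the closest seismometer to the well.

E

Distances from (-19.04, 10.96):
A: √((32.69)² + (14.25)²) = √(1068.6361 + 203.0625) = 35.66 km
B: √((25.17)² + (-39.94)²) = √(633.5289 + 1595.2036) = 47.21 km
C: √((-4.97)² + (25.89)²) = √(24.7009 + 670.2921) = 26.36 km
D: √((-13.38)² + (-13.42)²) = √(179.0244 + 180.0964) = 18.95 km
E: √((-9.86)² + (0.29)²) = √(97.2196 + 0.0841) = 9.86 km
F: √((43.30)² + (-60.93)²) = √(1874.8900 + 3712.4649) = 74.75 km
G: √((-21.68)² + (-19.96)²) = √(470.0224 + 398.4016) = 29.47 km
H: √((41.28)² + (-19.60)²) = √(1704.0384 + 384.1600) = 45.70 km
I: √((51.50)² + (-65.52)²) = √(2652.2500 + 4292.8704) = 83.34 km
Minimum: E at 9.86 km.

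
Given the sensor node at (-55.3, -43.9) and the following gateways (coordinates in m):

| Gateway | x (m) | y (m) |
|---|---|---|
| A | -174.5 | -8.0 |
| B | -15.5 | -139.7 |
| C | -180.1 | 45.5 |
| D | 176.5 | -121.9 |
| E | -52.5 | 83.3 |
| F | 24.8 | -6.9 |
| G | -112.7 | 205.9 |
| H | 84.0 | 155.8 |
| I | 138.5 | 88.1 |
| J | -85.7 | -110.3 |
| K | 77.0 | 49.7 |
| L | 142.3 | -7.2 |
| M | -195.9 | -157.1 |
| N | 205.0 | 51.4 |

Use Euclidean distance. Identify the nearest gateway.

Distances from (-55.3, -43.9):
A: 124.5 m
B: 103.7 m
C: 153.5 m
D: 244.6 m
E: 127.2 m
F: 88.2 m
G: 256.3 m
H: 243.5 m
I: 234.5 m
J: 73.0 m
K: 162.1 m
L: 201.0 m
M: 180.5 m
N: 277.2 m
Minimum: J at 73.0 m.

J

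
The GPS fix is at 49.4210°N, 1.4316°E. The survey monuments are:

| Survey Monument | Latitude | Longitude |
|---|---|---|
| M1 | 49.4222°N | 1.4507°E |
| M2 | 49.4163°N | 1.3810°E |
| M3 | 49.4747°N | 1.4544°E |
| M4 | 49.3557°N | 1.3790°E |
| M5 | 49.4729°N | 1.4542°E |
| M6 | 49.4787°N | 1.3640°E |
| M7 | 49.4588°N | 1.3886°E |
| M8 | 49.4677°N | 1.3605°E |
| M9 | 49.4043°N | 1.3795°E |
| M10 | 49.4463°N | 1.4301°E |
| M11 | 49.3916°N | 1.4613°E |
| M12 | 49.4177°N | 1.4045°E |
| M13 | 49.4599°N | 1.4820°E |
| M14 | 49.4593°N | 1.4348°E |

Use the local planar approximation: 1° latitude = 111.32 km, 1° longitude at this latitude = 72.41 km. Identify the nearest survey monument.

Distances from 49.4210°N, 1.4316°E:
M1: 1.3895 km
M2: 3.7011 km
M3: 6.2017 km
M4: 8.2066 km
M5: 6.0048 km
M6: 8.0757 km
M7: 5.2346 km
M8: 7.3165 km
M9: 4.2057 km
M10: 2.8185 km
M11: 3.9162 km
M12: 1.9964 km
M13: 5.6631 km
M14: 4.2698 km
Minimum: M1 at 1.3895 km.

M1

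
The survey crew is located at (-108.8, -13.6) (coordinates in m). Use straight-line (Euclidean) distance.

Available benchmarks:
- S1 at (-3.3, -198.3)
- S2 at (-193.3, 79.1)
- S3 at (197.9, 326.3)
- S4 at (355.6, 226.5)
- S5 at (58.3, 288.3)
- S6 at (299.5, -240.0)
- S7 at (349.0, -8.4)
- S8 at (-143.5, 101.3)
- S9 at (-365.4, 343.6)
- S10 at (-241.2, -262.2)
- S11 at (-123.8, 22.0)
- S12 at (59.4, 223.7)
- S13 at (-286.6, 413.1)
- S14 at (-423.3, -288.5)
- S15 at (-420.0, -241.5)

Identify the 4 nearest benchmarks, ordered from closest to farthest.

Distances from (-108.8, -13.6):
S1: √((105.5)² + (-184.7)²) = √(11130.2500 + 34114.0900) = 212.71 m
S2: √((-84.5)² + (92.7)²) = √(7140.2500 + 8593.2900) = 125.43 m
S3: √((306.7)² + (339.9)²) = √(94064.8900 + 115532.0100) = 457.82 m
S4: √((464.4)² + (240.1)²) = √(215667.3600 + 57648.0100) = 522.80 m
S5: √((167.1)² + (301.9)²) = √(27922.4100 + 91143.6100) = 345.06 m
S6: √((408.3)² + (-226.4)²) = √(166708.8900 + 51256.9600) = 466.87 m
S7: √((457.8)² + (5.2)²) = √(209580.8400 + 27.0400) = 457.83 m
S8: √((-34.7)² + (114.9)²) = √(1204.0900 + 13202.0100) = 120.03 m
S9: √((-256.6)² + (357.2)²) = √(65843.5600 + 127591.8400) = 439.81 m
S10: √((-132.4)² + (-248.6)²) = √(17529.7600 + 61801.9600) = 281.66 m
S11: √((-15.0)² + (35.6)²) = √(225.0000 + 1267.3600) = 38.63 m
S12: √((168.2)² + (237.3)²) = √(28291.2400 + 56311.2900) = 290.87 m
S13: √((-177.8)² + (426.7)²) = √(31612.8400 + 182072.8900) = 462.26 m
S14: √((-314.5)² + (-274.9)²) = √(98910.2500 + 75570.0100) = 417.71 m
S15: √((-311.2)² + (-227.9)²) = √(96845.4400 + 51938.4100) = 385.73 m
Sorted: S11 (38.63 m) < S8 (120.03 m) < S2 (125.43 m) < S1 (212.71 m) < S10 (281.66 m) < S12 (290.87 m) < …

S11, S8, S2, S1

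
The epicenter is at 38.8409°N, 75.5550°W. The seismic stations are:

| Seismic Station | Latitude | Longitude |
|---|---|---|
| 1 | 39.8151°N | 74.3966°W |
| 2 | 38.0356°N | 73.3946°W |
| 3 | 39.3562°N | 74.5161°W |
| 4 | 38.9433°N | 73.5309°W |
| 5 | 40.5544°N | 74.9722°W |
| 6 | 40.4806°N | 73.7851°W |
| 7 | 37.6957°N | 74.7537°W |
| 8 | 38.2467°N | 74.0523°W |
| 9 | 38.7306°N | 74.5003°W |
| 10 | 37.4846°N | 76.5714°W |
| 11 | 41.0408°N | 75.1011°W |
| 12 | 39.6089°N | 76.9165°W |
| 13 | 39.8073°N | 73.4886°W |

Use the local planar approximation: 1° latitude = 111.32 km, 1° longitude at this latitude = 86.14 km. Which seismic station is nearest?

Distances from 38.8409°N, 75.5550°W:
1: 147.3700 km
2: 206.5634 km
3: 106.2974 km
4: 174.7282 km
5: 197.2426 km
6: 237.8267 km
7: 144.9703 km
8: 145.3641 km
9: 91.6778 km
10: 174.5320 km
11: 247.9944 km
12: 145.1334 km
13: 207.9838 km
Minimum: 9 at 91.6778 km.

9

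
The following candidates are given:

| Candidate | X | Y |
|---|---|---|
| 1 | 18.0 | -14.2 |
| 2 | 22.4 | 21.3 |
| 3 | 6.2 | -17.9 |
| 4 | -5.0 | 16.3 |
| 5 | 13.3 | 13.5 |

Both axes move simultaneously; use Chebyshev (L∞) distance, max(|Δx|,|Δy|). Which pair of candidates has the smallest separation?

2 and 5

Pairwise distances:
2–5: 9.1
1–3: 11.8
4–5: 18.3
2–4: 27.4
1–5: 27.7
1–4: 30.5
3–5: 31.4
3–4: 34.2
1–2: 35.5
2–3: 39.2
Closest pair: 2–5 at 9.1.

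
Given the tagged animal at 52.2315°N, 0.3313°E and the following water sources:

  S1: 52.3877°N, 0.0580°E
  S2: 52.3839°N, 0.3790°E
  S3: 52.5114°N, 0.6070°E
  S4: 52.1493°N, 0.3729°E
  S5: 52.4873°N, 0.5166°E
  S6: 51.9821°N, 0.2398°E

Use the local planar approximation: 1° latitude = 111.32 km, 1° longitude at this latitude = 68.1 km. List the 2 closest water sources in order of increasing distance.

S4, S2

Distances from 52.2315°N, 0.3313°E:
S1: √((0.1562·111.32)² + (-0.2733·68.1)²) = √(302.348943 + 346.396494) = 25.4705 km
S2: √((0.1524·111.32)² + (0.0477·68.1)²) = √(287.816925 + 10.551908) = 17.2734 km
S3: √((0.2799·111.32)² + (0.2757·68.1)²) = √(970.850128 + 352.507009) = 36.3780 km
S4: √((-0.0822·111.32)² + (0.0416·68.1)²) = √(83.731723 + 8.025662) = 9.5790 km
S5: √((0.2558·111.32)² + (0.1853·68.1)²) = √(810.862985 + 159.237394) = 31.1464 km
S6: √((-0.2494·111.32)² + (-0.0915·68.1)²) = √(770.795718 + 38.827230) = 28.4539 km
Sorted: S4 (9.5790 km) < S2 (17.2734 km) < S1 (25.4705 km) < S6 (28.4539 km) < …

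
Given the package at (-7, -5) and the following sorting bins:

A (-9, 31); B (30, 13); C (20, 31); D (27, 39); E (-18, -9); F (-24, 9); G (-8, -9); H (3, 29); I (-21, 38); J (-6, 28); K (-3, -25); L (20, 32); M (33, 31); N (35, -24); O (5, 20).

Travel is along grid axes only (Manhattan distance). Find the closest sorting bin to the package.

G

Distances from (-7, -5):
A: 38
B: 55
C: 63
D: 78
E: 15
F: 31
G: 5
H: 44
I: 57
J: 34
K: 24
L: 64
M: 76
N: 61
O: 37
Minimum: G at 5.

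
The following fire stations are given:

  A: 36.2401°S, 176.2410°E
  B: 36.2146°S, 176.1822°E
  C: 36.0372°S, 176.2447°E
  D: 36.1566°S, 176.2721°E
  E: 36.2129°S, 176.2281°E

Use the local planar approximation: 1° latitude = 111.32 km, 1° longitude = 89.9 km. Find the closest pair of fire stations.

Pairwise distances:
A–B: 6.0001 km
A–C: 22.5893 km
A–D: 9.7066 km
A–E: 3.2424 km
B–C: 20.5319 km
B–D: 10.3444 km
B–E: 4.1307 km
C–D: 13.5179 km
C–E: 19.6158 km
D–E: 7.4112 km
Closest pair: A–E at 3.2424 km.

A and E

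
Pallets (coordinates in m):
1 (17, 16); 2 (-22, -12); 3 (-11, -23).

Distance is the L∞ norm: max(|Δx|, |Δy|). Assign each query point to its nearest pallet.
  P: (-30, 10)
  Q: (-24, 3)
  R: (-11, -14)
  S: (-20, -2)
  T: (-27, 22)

P at (-30, 10):
  1: 47 m
  2: 22 m
  3: 33 m
  → nearest: 2 (22 m)
Q at (-24, 3):
  1: 41 m
  2: 15 m
  3: 26 m
  → nearest: 2 (15 m)
R at (-11, -14):
  1: 30 m
  2: 11 m
  3: 9 m
  → nearest: 3 (9 m)
S at (-20, -2):
  1: 37 m
  2: 10 m
  3: 21 m
  → nearest: 2 (10 m)
T at (-27, 22):
  1: 44 m
  2: 34 m
  3: 45 m
  → nearest: 2 (34 m)

P→2; Q→2; R→3; S→2; T→2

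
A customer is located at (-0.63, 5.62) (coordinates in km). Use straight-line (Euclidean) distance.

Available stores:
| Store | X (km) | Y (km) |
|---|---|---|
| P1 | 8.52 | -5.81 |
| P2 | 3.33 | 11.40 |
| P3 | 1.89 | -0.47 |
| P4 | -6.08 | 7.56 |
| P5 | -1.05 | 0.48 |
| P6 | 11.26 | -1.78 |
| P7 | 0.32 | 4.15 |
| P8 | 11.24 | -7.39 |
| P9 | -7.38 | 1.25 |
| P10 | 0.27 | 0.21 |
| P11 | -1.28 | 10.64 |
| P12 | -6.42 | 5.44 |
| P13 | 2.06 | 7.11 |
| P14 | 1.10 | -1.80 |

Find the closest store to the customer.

Distances from (-0.63, 5.62):
P1: √((9.15)² + (-11.43)²) = √(83.7225 + 130.6449) = 14.64 km
P2: √((3.96)² + (5.78)²) = √(15.6816 + 33.4084) = 7.01 km
P3: √((2.52)² + (-6.09)²) = √(6.3504 + 37.0881) = 6.59 km
P4: √((-5.45)² + (1.94)²) = √(29.7025 + 3.7636) = 5.78 km
P5: √((-0.42)² + (-5.14)²) = √(0.1764 + 26.4196) = 5.16 km
P6: √((11.89)² + (-7.40)²) = √(141.3721 + 54.7600) = 14.00 km
P7: √((0.95)² + (-1.47)²) = √(0.9025 + 2.1609) = 1.75 km
P8: √((11.87)² + (-13.01)²) = √(140.8969 + 169.2601) = 17.61 km
P9: √((-6.75)² + (-4.37)²) = √(45.5625 + 19.0969) = 8.04 km
P10: √((0.90)² + (-5.41)²) = √(0.8100 + 29.2681) = 5.48 km
P11: √((-0.65)² + (5.02)²) = √(0.4225 + 25.2004) = 5.06 km
P12: √((-5.79)² + (-0.18)²) = √(33.5241 + 0.0324) = 5.79 km
P13: √((2.69)² + (1.49)²) = √(7.2361 + 2.2201) = 3.08 km
P14: √((1.73)² + (-7.42)²) = √(2.9929 + 55.0564) = 7.62 km
Minimum: P7 at 1.75 km.

P7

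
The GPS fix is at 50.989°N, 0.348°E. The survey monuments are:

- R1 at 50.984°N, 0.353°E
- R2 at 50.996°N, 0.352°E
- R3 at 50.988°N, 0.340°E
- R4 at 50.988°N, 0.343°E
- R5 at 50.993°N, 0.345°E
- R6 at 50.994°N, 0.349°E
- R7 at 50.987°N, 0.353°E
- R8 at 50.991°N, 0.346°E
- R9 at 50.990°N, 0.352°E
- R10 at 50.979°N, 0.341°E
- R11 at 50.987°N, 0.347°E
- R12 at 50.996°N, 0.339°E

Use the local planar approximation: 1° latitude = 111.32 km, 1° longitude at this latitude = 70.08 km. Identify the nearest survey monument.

R11

Distances from 50.989°N, 0.348°E:
R1: √((-0.005·111.32)² + (0.005·70.08)²) = √(0.30980 + 0.12278) = 0.658 km
R2: √((0.007·111.32)² + (0.004·70.08)²) = √(0.60721 + 0.07858) = 0.828 km
R3: √((-0.001·111.32)² + (-0.008·70.08)²) = √(0.01239 + 0.31432) = 0.572 km
R4: √((-0.001·111.32)² + (-0.005·70.08)²) = √(0.01239 + 0.12278) = 0.368 km
R5: √((0.004·111.32)² + (-0.003·70.08)²) = √(0.19827 + 0.04420) = 0.492 km
R6: √((0.005·111.32)² + (0.001·70.08)²) = √(0.30980 + 0.00491) = 0.561 km
R7: √((-0.002·111.32)² + (0.005·70.08)²) = √(0.04957 + 0.12278) = 0.415 km
R8: √((0.002·111.32)² + (-0.002·70.08)²) = √(0.04957 + 0.01964) = 0.263 km
R9: √((0.001·111.32)² + (0.004·70.08)²) = √(0.01239 + 0.07858) = 0.302 km
R10: √((-0.010·111.32)² + (-0.007·70.08)²) = √(1.23921 + 0.24065) = 1.216 km
R11: √((-0.002·111.32)² + (-0.001·70.08)²) = √(0.04957 + 0.00491) = 0.233 km
R12: √((0.007·111.32)² + (-0.009·70.08)²) = √(0.60721 + 0.39781) = 1.003 km
Minimum: R11 at 0.233 km.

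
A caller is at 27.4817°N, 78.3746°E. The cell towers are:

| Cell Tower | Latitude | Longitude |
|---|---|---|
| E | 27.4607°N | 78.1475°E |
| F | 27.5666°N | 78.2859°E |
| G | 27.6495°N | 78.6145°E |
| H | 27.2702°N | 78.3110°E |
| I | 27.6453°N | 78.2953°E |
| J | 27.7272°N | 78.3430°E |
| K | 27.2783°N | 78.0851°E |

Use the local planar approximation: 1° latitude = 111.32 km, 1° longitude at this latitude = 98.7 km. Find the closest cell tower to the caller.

F

Distances from 27.4817°N, 78.3746°E:
E: √((-0.0210·111.32)² + (-0.2271·98.7)²) = √(5.464935 + 502.421914) = 22.5363 km
F: √((0.0849·111.32)² + (-0.0887·98.7)²) = √(89.322686 + 76.644597) = 12.8828 km
G: √((0.1678·111.32)² + (0.2399·98.7)²) = √(348.923571 + 560.653840) = 30.1592 km
H: √((-0.2115·111.32)² + (-0.0636·98.7)²) = √(554.328412 + 39.404746) = 24.3666 km
I: √((0.1636·111.32)² + (-0.0793·98.7)²) = √(331.675196 + 61.260520) = 19.8226 km
J: √((0.2455·111.32)² + (-0.0316·98.7)²) = √(746.877520 + 9.727662) = 27.5065 km
K: √((-0.2034·111.32)² + (-0.2895·98.7)²) = √(512.682263 + 816.453474) = 36.4573 km
Minimum: F at 12.8828 km.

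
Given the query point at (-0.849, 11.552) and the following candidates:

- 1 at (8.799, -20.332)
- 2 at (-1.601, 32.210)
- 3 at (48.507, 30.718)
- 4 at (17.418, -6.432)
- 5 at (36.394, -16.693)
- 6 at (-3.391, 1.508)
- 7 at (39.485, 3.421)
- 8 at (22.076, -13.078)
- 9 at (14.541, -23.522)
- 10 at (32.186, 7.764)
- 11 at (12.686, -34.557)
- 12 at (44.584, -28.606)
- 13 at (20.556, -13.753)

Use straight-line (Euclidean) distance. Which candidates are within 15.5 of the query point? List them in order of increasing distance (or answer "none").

6

Distances from (-0.849, 11.552):
1: 33.312
2: 20.672
3: 52.947
4: 25.634
5: 46.742
6: 10.361
7: 41.145
8: 33.648
9: 38.302
10: 33.251
11: 48.055
12: 60.637
13: 33.144
Threshold 15.5: 6 (10.361) is within range.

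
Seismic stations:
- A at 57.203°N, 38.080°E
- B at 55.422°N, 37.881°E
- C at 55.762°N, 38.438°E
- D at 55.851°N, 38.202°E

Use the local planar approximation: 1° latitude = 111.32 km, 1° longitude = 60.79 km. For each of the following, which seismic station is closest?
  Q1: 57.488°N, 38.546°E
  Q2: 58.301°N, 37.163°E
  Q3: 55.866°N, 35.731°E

Q1→A; Q2→A; Q3→B

Q1 at 57.488°N, 38.546°E:
  A: √((-0.285·111.32)² + (-0.466·60.79)²) = √(1006.55177 + 802.48352) = 42.533 km
  B: √((-2.066·111.32)² + (-0.665·60.79)²) = √(52894.07537 + 1634.20892) = 233.513 km
  C: √((-1.726·111.32)² + (-0.108·60.79)²) = √(36917.13401 + 43.10343) = 192.250 km
  D: √((-1.637·111.32)² + (-0.344·60.79)²) = √(33208.07905 + 437.30171) = 183.427 km
  → nearest: A (42.533 km)
Q2 at 58.301°N, 37.163°E:
  A: √((-1.098·111.32)² + (0.917·60.79)²) = √(14940.01645 + 3107.44148) = 134.341 km
  B: √((-2.879·111.32)² + (0.718·60.79)²) = √(102714.01957 + 1905.07981) = 323.449 km
  C: √((-2.539·111.32)² + (1.275·60.79)²) = √(79886.20622 + 6007.37380) = 293.076 km
  D: √((-2.450·111.32)² + (1.039·60.79)²) = √(74383.83476 + 3989.28792) = 279.952 km
  → nearest: A (134.341 km)
Q3 at 55.866°N, 35.731°E:
  A: √((1.337·111.32)² + (2.349·60.79)²) = √(22151.80960 + 20390.61479) = 206.258 km
  B: √((-0.444·111.32)² + (2.150·60.79)²) = √(2442.93738 + 17082.09790) = 139.732 km
  C: √((-0.104·111.32)² + (2.707·60.79)²) = √(134.03341 + 27079.50980) = 164.965 km
  D: √((-0.015·111.32)² + (2.471·60.79)²) = √(2.78823 + 22563.67198) = 150.221 km
  → nearest: B (139.732 km)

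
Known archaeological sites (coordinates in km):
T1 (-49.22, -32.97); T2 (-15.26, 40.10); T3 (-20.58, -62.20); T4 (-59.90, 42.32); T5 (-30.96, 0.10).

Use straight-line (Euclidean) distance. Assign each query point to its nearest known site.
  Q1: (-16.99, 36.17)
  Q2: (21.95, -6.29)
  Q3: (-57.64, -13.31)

Q1 at (-16.99, 36.17):
  T1: √((-32.23)² + (-69.14)²) = √(1038.7729 + 4780.3396) = 76.28 km
  T2: √((1.73)² + (3.93)²) = √(2.9929 + 15.4449) = 4.29 km
  T3: √((-3.59)² + (-98.37)²) = √(12.8881 + 9676.6569) = 98.44 km
  T4: √((-42.91)² + (6.15)²) = √(1841.2681 + 37.8225) = 43.35 km
  T5: √((-13.97)² + (-36.07)²) = √(195.1609 + 1301.0449) = 38.68 km
  → nearest: T2 (4.29 km)
Q2 at (21.95, -6.29):
  T1: √((-71.17)² + (-26.68)²) = √(5065.1689 + 711.8224) = 76.01 km
  T2: √((-37.21)² + (46.39)²) = √(1384.5841 + 2152.0321) = 59.47 km
  T3: √((-42.53)² + (-55.91)²) = √(1808.8009 + 3125.9281) = 70.25 km
  T4: √((-81.85)² + (48.61)²) = √(6699.4225 + 2362.9321) = 95.20 km
  T5: √((-52.91)² + (6.39)²) = √(2799.4681 + 40.8321) = 53.29 km
  → nearest: T5 (53.29 km)
Q3 at (-57.64, -13.31):
  T1: √((8.42)² + (-19.66)²) = √(70.8964 + 386.5156) = 21.39 km
  T2: √((42.38)² + (53.41)²) = √(1796.0644 + 2852.6281) = 68.18 km
  T3: √((37.06)² + (-48.89)²) = √(1373.4436 + 2390.2321) = 61.35 km
  T4: √((-2.26)² + (55.63)²) = √(5.1076 + 3094.6969) = 55.68 km
  T5: √((26.68)² + (13.41)²) = √(711.8224 + 179.8281) = 29.86 km
  → nearest: T1 (21.39 km)

Q1→T2; Q2→T5; Q3→T1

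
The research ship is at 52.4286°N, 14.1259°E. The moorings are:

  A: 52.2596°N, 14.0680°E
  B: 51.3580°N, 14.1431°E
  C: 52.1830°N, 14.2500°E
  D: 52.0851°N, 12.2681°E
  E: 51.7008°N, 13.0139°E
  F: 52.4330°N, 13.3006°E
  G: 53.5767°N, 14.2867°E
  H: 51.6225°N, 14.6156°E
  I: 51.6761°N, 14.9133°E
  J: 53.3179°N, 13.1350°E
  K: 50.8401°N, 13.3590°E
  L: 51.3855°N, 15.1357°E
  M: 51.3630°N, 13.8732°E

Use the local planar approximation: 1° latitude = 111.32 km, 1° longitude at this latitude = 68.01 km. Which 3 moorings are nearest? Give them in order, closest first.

Distances from 52.4286°N, 14.1259°E:
A: 19.2208 km
B: 119.1849 km
C: 28.6133 km
D: 132.0085 km
E: 110.8309 km
F: 56.1308 km
G: 128.2735 km
H: 95.7161 km
I: 99.4226 km
J: 119.7579 km
K: 184.3633 km
L: 134.9067 km
M: 119.8611 km
Sorted: A (19.2208 km) < C (28.6133 km) < F (56.1308 km) < H (95.7161 km) < I (99.4226 km) < …

A, C, F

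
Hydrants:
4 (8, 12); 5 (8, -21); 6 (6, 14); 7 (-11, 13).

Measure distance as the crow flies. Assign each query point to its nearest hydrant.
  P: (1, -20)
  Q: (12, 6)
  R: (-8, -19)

P→5; Q→4; R→5

P at (1, -20):
  4: 32.8
  5: 7.1
  6: 34.4
  7: 35.1
  → nearest: 5 (7.1)
Q at (12, 6):
  4: 7.2
  5: 27.3
  6: 10.0
  7: 24.0
  → nearest: 4 (7.2)
R at (-8, -19):
  4: 34.9
  5: 16.1
  6: 35.8
  7: 32.1
  → nearest: 5 (16.1)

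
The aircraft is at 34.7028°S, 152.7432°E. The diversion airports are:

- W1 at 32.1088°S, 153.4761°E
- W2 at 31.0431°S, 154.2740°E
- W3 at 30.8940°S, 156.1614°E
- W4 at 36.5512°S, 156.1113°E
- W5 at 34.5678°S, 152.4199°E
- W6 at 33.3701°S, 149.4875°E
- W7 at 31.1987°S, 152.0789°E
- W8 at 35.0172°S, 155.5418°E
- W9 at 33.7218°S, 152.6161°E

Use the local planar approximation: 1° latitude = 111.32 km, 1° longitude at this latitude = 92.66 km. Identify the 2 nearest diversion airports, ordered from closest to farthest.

Distances from 34.7028°S, 152.7432°E:
W1: √((2.5940·111.32)² + (0.7329·92.66)²) = √(83384.693898 + 4611.837912) = 296.6421 km
W2: √((3.6597·111.32)² + (1.5308·92.66)²) = √(165972.970704 + 20119.699910) = 431.3846 km
W3: √((3.8088·111.32)² + (3.4182·92.66)²) = √(179772.282387 + 100318.153886) = 529.2357 km
W4: √((-1.8484·111.32)² + (3.3681·92.66)²) = √(42338.777605 + 97399.010874) = 373.8152 km
W5: √((0.1350·111.32)² + (-0.3233·92.66)²) = √(225.846795 + 897.420531) = 33.5152 km
W6: √((1.3327·111.32)² + (-3.2557·92.66)²) = √(22009.551397 + 91006.696671) = 336.1789 km
W7: √((3.5041·111.32)² + (-0.6643·92.66)²) = √(152159.607199 + 3788.899594) = 394.9032 km
W8: √((-0.3144·111.32)² + (2.7986·92.66)²) = √(1224.930561 + 67245.968268) = 261.6694 km
W9: √((0.9810·111.32)² + (-0.1271·92.66)²) = √(11925.714552 + 138.699755) = 109.8381 km
Sorted: W5 (33.5152 km) < W9 (109.8381 km) < W8 (261.6694 km) < W1 (296.6421 km) < …

W5, W9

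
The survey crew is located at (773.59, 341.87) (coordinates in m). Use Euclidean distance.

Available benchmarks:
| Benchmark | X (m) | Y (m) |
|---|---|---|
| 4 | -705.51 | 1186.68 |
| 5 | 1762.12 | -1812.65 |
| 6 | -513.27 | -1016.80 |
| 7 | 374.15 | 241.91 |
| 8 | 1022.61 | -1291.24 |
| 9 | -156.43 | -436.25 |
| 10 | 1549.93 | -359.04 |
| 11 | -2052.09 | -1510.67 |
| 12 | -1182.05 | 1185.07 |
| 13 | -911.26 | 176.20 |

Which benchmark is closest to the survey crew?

Distances from (773.59, 341.87):
4: 1703.36 m
5: 2370.47 m
6: 1871.36 m
7: 411.76 m
8: 1651.99 m
9: 1212.60 m
10: 1045.93 m
11: 3378.81 m
12: 2129.67 m
13: 1692.98 m
Minimum: 7 at 411.76 m.

7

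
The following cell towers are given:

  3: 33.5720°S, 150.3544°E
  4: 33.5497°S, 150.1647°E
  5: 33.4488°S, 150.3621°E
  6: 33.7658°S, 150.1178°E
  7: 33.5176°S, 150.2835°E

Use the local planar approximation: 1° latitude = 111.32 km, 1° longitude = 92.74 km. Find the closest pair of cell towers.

3 and 7

Pairwise distances:
3–4: √((0.0223·111.32)² + (-0.1897·92.74)²) = √(6.162488 + 309.505838) = 17.7671 km
3–5: √((0.1232·111.32)² + (0.0077·92.74)²) = √(188.090911 + 0.509936) = 13.7332 km
3–6: √((-0.1938·111.32)² + (-0.2366·92.74)²) = √(465.429537 + 481.463827) = 30.7716 km
3–7: √((0.0544·111.32)² + (-0.0709·92.74)²) = √(36.672811 + 43.234123) = 8.9391 km
4–5: √((0.1009·111.32)² + (0.1974·92.74)²) = √(126.162047 + 335.141709) = 21.4780 km
4–6: √((-0.2161·111.32)² + (-0.0469·92.74)²) = √(578.703260 + 18.918202) = 24.4463 km
4–7: √((0.0321·111.32)² + (0.1188·92.74)²) = √(12.768987 + 121.385571) = 11.5825 km
5–6: √((-0.3170·111.32)² + (-0.2443·92.74)²) = √(1245.273998 + 513.311645) = 41.9355 km
5–7: √((-0.0688·111.32)² + (-0.0786·92.74)²) = √(58.657463 + 53.134828) = 10.5732 km
6–7: √((0.2482·111.32)² + (0.1657·92.74)²) = √(763.396122 + 236.145242) = 31.6155 km
Closest pair: 3–7 at 8.9391 km.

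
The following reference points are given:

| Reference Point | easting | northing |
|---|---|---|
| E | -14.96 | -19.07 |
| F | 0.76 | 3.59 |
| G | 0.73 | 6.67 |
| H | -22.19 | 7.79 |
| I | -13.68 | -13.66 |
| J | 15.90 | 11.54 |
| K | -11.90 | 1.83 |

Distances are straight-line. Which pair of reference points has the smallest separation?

F and G

Pairwise distances:
F–G: 3.08
E–I: 5.56
H–K: 11.89
F–K: 12.78
G–K: 13.53
I–K: 15.59
G–J: 15.93
F–J: 17.10
E–K: 21.12
F–I: 22.50
G–H: 22.95
H–I: 23.08
F–H: 23.33
G–I: 24.92
E–F: 27.58
E–H: 27.82
J–K: 29.45
E–G: 30.15
H–J: 38.27
I–J: 38.86
E–J: 43.47
Closest pair: F–G at 3.08.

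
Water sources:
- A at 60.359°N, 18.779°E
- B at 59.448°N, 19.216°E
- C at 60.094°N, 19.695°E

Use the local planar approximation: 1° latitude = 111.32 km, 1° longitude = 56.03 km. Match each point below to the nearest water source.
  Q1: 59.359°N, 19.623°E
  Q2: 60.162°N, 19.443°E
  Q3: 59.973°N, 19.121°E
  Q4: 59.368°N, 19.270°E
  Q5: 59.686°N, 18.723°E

Q1 at 59.359°N, 19.623°E:
  A: √((1.000·111.32)² + (-0.844·56.03)²) = √(12392.14240 + 2236.27979) = 120.948 km
  B: √((0.089·111.32)² + (-0.407·56.03)²) = √(98.15816 + 520.03199) = 24.863 km
  C: √((0.735·111.32)² + (0.072·56.03)²) = √(6694.54513 + 16.27445) = 81.920 km
  → nearest: B (24.863 km)
Q2 at 60.162°N, 19.443°E:
  A: √((0.197·111.32)² + (-0.664·56.03)²) = √(480.92665 + 1384.13166) = 43.186 km
  B: √((-0.714·111.32)² + (-0.227·56.03)²) = √(6317.46463 + 161.76813) = 80.494 km
  C: √((-0.068·111.32)² + (0.252·56.03)²) = √(57.30127 + 199.36197) = 16.021 km
  → nearest: C (16.021 km)
Q3 at 59.973°N, 19.121°E:
  A: √((0.386·111.32)² + (-0.342·56.03)²) = √(1846.37965 + 367.19221) = 47.049 km
  B: √((-0.525·111.32)² + (0.095·56.03)²) = √(3415.58425 + 28.33273) = 58.685 km
  C: √((0.121·111.32)² + (0.574·56.03)²) = √(181.43336 + 1034.34407) = 34.868 km
  → nearest: C (34.868 km)
Q4 at 59.368°N, 19.270°E:
  A: √((0.991·111.32)² + (-0.491·56.03)²) = √(12170.08760 + 756.84027) = 113.697 km
  B: √((0.080·111.32)² + (-0.054·56.03)²) = √(79.30971 + 9.15438) = 9.406 km
  C: √((0.726·111.32)² + (0.425·56.03)²) = √(6531.60085 + 567.04706) = 84.253 km
  → nearest: B (9.406 km)
Q5 at 59.686°N, 18.723°E:
  A: √((0.673·111.32)² + (0.056·56.03)²) = √(5612.76067 + 9.84504) = 74.984 km
  B: √((-0.238·111.32)² + (0.493·56.03)²) = √(701.94051 + 763.01853) = 38.275 km
  C: √((0.408·111.32)² + (0.972·56.03)²) = √(2062.84559 + 2966.01795) = 70.914 km
  → nearest: B (38.275 km)

Q1→B; Q2→C; Q3→C; Q4→B; Q5→B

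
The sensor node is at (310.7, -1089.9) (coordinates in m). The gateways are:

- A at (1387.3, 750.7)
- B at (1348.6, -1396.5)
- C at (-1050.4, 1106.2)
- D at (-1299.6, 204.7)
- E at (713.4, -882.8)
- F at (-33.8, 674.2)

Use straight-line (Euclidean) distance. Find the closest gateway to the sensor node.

E

Distances from (310.7, -1089.9):
A: √((1076.6)² + (1840.6)²) = √(1159067.560 + 3387808.360) = 2132.3 m
B: √((1037.9)² + (-306.6)²) = √(1077236.410 + 94003.560) = 1082.2 m
C: √((-1361.1)² + (2196.1)²) = √(1852593.210 + 4822855.210) = 2583.7 m
D: √((-1610.3)² + (1294.6)²) = √(2593066.090 + 1675989.160) = 2066.2 m
E: √((402.7)² + (207.1)²) = √(162167.290 + 42890.410) = 452.8 m
F: √((-344.5)² + (1764.1)²) = √(118680.250 + 3112048.810) = 1797.4 m
Minimum: E at 452.8 m.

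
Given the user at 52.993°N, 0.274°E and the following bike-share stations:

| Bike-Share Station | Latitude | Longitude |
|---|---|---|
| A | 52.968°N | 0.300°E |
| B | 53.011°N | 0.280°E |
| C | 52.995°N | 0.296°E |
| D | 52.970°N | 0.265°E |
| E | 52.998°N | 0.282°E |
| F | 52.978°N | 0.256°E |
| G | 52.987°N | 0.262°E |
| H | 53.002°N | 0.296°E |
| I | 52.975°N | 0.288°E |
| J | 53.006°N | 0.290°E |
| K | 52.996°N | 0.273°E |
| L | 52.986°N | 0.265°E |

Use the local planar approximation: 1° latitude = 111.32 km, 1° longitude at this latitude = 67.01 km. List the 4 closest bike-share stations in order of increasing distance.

Distances from 52.993°N, 0.274°E:
A: 3.283 km
B: 2.044 km
C: 1.491 km
D: 2.630 km
E: 0.773 km
F: 2.060 km
G: 1.045 km
H: 1.782 km
I: 2.213 km
J: 1.801 km
K: 0.341 km
L: 0.985 km
Sorted: K (0.341 km) < E (0.773 km) < L (0.985 km) < G (1.045 km) < C (1.491 km) < H (1.782 km) < …

K, E, L, G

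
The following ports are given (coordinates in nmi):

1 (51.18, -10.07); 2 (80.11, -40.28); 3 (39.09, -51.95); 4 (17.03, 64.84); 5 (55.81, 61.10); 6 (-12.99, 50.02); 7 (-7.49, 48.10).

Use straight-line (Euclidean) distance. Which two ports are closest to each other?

Pairwise distances:
1–2: √((28.93)² + (-30.21)²) = √(836.9449 + 912.6441) = 41.83 nmi
1–3: √((-12.09)² + (-41.88)²) = √(146.1681 + 1753.9344) = 43.59 nmi
1–4: √((-34.15)² + (74.91)²) = √(1166.2225 + 5611.5081) = 82.33 nmi
1–5: √((4.63)² + (71.17)²) = √(21.4369 + 5065.1689) = 71.32 nmi
1–6: √((-64.17)² + (60.09)²) = √(4117.7889 + 3610.8081) = 87.91 nmi
1–7: √((-58.67)² + (58.17)²) = √(3442.1689 + 3383.7489) = 82.62 nmi
2–3: √((-41.02)² + (-11.67)²) = √(1682.6404 + 136.1889) = 42.65 nmi
2–4: √((-63.08)² + (105.12)²) = √(3979.0864 + 11050.2144) = 122.59 nmi
2–5: √((-24.30)² + (101.38)²) = √(590.4900 + 10277.9044) = 104.25 nmi
2–6: √((-93.10)² + (90.30)²) = √(8667.6100 + 8154.0900) = 129.70 nmi
2–7: √((-87.60)² + (88.38)²) = √(7673.7600 + 7811.0244) = 124.44 nmi
3–4: √((-22.06)² + (116.79)²) = √(486.6436 + 13639.9041) = 118.86 nmi
3–5: √((16.72)² + (113.05)²) = √(279.5584 + 12780.3025) = 114.28 nmi
3–6: √((-52.08)² + (101.97)²) = √(2712.3264 + 10397.8809) = 114.50 nmi
3–7: √((-46.58)² + (100.05)²) = √(2169.6964 + 10010.0025) = 110.36 nmi
4–5: √((38.78)² + (-3.74)²) = √(1503.8884 + 13.9876) = 38.96 nmi
4–6: √((-30.02)² + (-14.82)²) = √(901.2004 + 219.6324) = 33.48 nmi
4–7: √((-24.52)² + (-16.74)²) = √(601.2304 + 280.2276) = 29.69 nmi
5–6: √((-68.80)² + (-11.08)²) = √(4733.4400 + 122.7664) = 69.69 nmi
5–7: √((-63.30)² + (-13.00)²) = √(4006.8900 + 169.0000) = 64.62 nmi
6–7: √((5.50)² + (-1.92)²) = √(30.2500 + 3.6864) = 5.83 nmi
Closest pair: 6–7 at 5.83 nmi.

6 and 7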